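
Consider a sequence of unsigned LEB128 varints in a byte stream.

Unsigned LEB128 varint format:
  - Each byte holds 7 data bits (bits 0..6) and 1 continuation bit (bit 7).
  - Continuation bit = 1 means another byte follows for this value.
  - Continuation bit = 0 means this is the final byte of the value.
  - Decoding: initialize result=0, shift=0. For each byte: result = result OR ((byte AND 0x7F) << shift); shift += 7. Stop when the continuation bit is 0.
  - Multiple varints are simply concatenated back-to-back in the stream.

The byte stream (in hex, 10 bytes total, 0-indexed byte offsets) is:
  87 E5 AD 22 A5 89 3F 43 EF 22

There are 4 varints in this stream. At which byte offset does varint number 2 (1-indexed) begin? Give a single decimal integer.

Answer: 4

Derivation:
  byte[0]=0x87 cont=1 payload=0x07=7: acc |= 7<<0 -> acc=7 shift=7
  byte[1]=0xE5 cont=1 payload=0x65=101: acc |= 101<<7 -> acc=12935 shift=14
  byte[2]=0xAD cont=1 payload=0x2D=45: acc |= 45<<14 -> acc=750215 shift=21
  byte[3]=0x22 cont=0 payload=0x22=34: acc |= 34<<21 -> acc=72053383 shift=28 [end]
Varint 1: bytes[0:4] = 87 E5 AD 22 -> value 72053383 (4 byte(s))
  byte[4]=0xA5 cont=1 payload=0x25=37: acc |= 37<<0 -> acc=37 shift=7
  byte[5]=0x89 cont=1 payload=0x09=9: acc |= 9<<7 -> acc=1189 shift=14
  byte[6]=0x3F cont=0 payload=0x3F=63: acc |= 63<<14 -> acc=1033381 shift=21 [end]
Varint 2: bytes[4:7] = A5 89 3F -> value 1033381 (3 byte(s))
  byte[7]=0x43 cont=0 payload=0x43=67: acc |= 67<<0 -> acc=67 shift=7 [end]
Varint 3: bytes[7:8] = 43 -> value 67 (1 byte(s))
  byte[8]=0xEF cont=1 payload=0x6F=111: acc |= 111<<0 -> acc=111 shift=7
  byte[9]=0x22 cont=0 payload=0x22=34: acc |= 34<<7 -> acc=4463 shift=14 [end]
Varint 4: bytes[8:10] = EF 22 -> value 4463 (2 byte(s))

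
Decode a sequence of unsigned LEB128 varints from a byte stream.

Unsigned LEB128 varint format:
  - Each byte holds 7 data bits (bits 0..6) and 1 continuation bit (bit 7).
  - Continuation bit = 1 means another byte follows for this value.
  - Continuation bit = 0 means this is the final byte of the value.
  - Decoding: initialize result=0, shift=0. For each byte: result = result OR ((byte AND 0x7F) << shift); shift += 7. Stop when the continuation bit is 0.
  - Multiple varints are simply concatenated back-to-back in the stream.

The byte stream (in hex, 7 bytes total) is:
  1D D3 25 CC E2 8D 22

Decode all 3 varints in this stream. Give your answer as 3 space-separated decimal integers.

Answer: 29 4819 71528780

Derivation:
  byte[0]=0x1D cont=0 payload=0x1D=29: acc |= 29<<0 -> acc=29 shift=7 [end]
Varint 1: bytes[0:1] = 1D -> value 29 (1 byte(s))
  byte[1]=0xD3 cont=1 payload=0x53=83: acc |= 83<<0 -> acc=83 shift=7
  byte[2]=0x25 cont=0 payload=0x25=37: acc |= 37<<7 -> acc=4819 shift=14 [end]
Varint 2: bytes[1:3] = D3 25 -> value 4819 (2 byte(s))
  byte[3]=0xCC cont=1 payload=0x4C=76: acc |= 76<<0 -> acc=76 shift=7
  byte[4]=0xE2 cont=1 payload=0x62=98: acc |= 98<<7 -> acc=12620 shift=14
  byte[5]=0x8D cont=1 payload=0x0D=13: acc |= 13<<14 -> acc=225612 shift=21
  byte[6]=0x22 cont=0 payload=0x22=34: acc |= 34<<21 -> acc=71528780 shift=28 [end]
Varint 3: bytes[3:7] = CC E2 8D 22 -> value 71528780 (4 byte(s))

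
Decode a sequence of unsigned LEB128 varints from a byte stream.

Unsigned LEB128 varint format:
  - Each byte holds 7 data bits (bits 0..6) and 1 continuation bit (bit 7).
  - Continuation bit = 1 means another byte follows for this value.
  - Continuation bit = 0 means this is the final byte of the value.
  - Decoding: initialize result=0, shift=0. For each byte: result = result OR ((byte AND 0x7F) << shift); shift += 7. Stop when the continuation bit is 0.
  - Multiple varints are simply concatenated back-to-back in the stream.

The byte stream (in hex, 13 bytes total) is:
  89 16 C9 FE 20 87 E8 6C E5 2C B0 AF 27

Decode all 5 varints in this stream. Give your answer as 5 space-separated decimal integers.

  byte[0]=0x89 cont=1 payload=0x09=9: acc |= 9<<0 -> acc=9 shift=7
  byte[1]=0x16 cont=0 payload=0x16=22: acc |= 22<<7 -> acc=2825 shift=14 [end]
Varint 1: bytes[0:2] = 89 16 -> value 2825 (2 byte(s))
  byte[2]=0xC9 cont=1 payload=0x49=73: acc |= 73<<0 -> acc=73 shift=7
  byte[3]=0xFE cont=1 payload=0x7E=126: acc |= 126<<7 -> acc=16201 shift=14
  byte[4]=0x20 cont=0 payload=0x20=32: acc |= 32<<14 -> acc=540489 shift=21 [end]
Varint 2: bytes[2:5] = C9 FE 20 -> value 540489 (3 byte(s))
  byte[5]=0x87 cont=1 payload=0x07=7: acc |= 7<<0 -> acc=7 shift=7
  byte[6]=0xE8 cont=1 payload=0x68=104: acc |= 104<<7 -> acc=13319 shift=14
  byte[7]=0x6C cont=0 payload=0x6C=108: acc |= 108<<14 -> acc=1782791 shift=21 [end]
Varint 3: bytes[5:8] = 87 E8 6C -> value 1782791 (3 byte(s))
  byte[8]=0xE5 cont=1 payload=0x65=101: acc |= 101<<0 -> acc=101 shift=7
  byte[9]=0x2C cont=0 payload=0x2C=44: acc |= 44<<7 -> acc=5733 shift=14 [end]
Varint 4: bytes[8:10] = E5 2C -> value 5733 (2 byte(s))
  byte[10]=0xB0 cont=1 payload=0x30=48: acc |= 48<<0 -> acc=48 shift=7
  byte[11]=0xAF cont=1 payload=0x2F=47: acc |= 47<<7 -> acc=6064 shift=14
  byte[12]=0x27 cont=0 payload=0x27=39: acc |= 39<<14 -> acc=645040 shift=21 [end]
Varint 5: bytes[10:13] = B0 AF 27 -> value 645040 (3 byte(s))

Answer: 2825 540489 1782791 5733 645040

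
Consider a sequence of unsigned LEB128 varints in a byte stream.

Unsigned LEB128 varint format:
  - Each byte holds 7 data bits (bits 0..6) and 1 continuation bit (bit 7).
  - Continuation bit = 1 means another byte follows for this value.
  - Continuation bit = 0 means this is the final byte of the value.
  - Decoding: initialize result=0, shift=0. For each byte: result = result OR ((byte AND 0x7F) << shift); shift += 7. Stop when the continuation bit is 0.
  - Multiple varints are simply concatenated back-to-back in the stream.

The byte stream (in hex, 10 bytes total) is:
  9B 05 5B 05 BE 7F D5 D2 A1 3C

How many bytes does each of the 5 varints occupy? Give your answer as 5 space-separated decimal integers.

  byte[0]=0x9B cont=1 payload=0x1B=27: acc |= 27<<0 -> acc=27 shift=7
  byte[1]=0x05 cont=0 payload=0x05=5: acc |= 5<<7 -> acc=667 shift=14 [end]
Varint 1: bytes[0:2] = 9B 05 -> value 667 (2 byte(s))
  byte[2]=0x5B cont=0 payload=0x5B=91: acc |= 91<<0 -> acc=91 shift=7 [end]
Varint 2: bytes[2:3] = 5B -> value 91 (1 byte(s))
  byte[3]=0x05 cont=0 payload=0x05=5: acc |= 5<<0 -> acc=5 shift=7 [end]
Varint 3: bytes[3:4] = 05 -> value 5 (1 byte(s))
  byte[4]=0xBE cont=1 payload=0x3E=62: acc |= 62<<0 -> acc=62 shift=7
  byte[5]=0x7F cont=0 payload=0x7F=127: acc |= 127<<7 -> acc=16318 shift=14 [end]
Varint 4: bytes[4:6] = BE 7F -> value 16318 (2 byte(s))
  byte[6]=0xD5 cont=1 payload=0x55=85: acc |= 85<<0 -> acc=85 shift=7
  byte[7]=0xD2 cont=1 payload=0x52=82: acc |= 82<<7 -> acc=10581 shift=14
  byte[8]=0xA1 cont=1 payload=0x21=33: acc |= 33<<14 -> acc=551253 shift=21
  byte[9]=0x3C cont=0 payload=0x3C=60: acc |= 60<<21 -> acc=126380373 shift=28 [end]
Varint 5: bytes[6:10] = D5 D2 A1 3C -> value 126380373 (4 byte(s))

Answer: 2 1 1 2 4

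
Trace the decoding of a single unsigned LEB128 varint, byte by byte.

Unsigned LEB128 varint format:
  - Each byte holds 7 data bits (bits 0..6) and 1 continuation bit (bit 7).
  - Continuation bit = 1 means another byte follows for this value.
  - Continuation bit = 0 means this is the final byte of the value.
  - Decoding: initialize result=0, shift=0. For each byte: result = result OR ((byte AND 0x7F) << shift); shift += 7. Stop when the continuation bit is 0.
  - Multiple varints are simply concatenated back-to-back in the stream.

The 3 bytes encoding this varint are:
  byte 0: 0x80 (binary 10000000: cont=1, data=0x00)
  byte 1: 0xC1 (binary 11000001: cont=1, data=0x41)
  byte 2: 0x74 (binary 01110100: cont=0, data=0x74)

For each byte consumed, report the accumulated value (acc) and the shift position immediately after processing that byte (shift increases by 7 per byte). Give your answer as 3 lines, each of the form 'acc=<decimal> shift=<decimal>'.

byte 0=0x80: payload=0x00=0, contrib = 0<<0 = 0; acc -> 0, shift -> 7
byte 1=0xC1: payload=0x41=65, contrib = 65<<7 = 8320; acc -> 8320, shift -> 14
byte 2=0x74: payload=0x74=116, contrib = 116<<14 = 1900544; acc -> 1908864, shift -> 21

Answer: acc=0 shift=7
acc=8320 shift=14
acc=1908864 shift=21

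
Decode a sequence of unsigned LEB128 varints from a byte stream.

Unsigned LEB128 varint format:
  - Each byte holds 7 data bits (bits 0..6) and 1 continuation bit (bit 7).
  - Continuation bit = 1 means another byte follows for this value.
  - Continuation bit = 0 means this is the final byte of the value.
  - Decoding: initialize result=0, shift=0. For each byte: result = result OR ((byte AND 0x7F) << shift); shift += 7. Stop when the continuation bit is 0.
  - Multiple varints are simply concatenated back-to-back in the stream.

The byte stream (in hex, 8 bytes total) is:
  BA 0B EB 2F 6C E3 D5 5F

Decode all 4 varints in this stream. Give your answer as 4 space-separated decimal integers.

Answer: 1466 6123 108 1567459

Derivation:
  byte[0]=0xBA cont=1 payload=0x3A=58: acc |= 58<<0 -> acc=58 shift=7
  byte[1]=0x0B cont=0 payload=0x0B=11: acc |= 11<<7 -> acc=1466 shift=14 [end]
Varint 1: bytes[0:2] = BA 0B -> value 1466 (2 byte(s))
  byte[2]=0xEB cont=1 payload=0x6B=107: acc |= 107<<0 -> acc=107 shift=7
  byte[3]=0x2F cont=0 payload=0x2F=47: acc |= 47<<7 -> acc=6123 shift=14 [end]
Varint 2: bytes[2:4] = EB 2F -> value 6123 (2 byte(s))
  byte[4]=0x6C cont=0 payload=0x6C=108: acc |= 108<<0 -> acc=108 shift=7 [end]
Varint 3: bytes[4:5] = 6C -> value 108 (1 byte(s))
  byte[5]=0xE3 cont=1 payload=0x63=99: acc |= 99<<0 -> acc=99 shift=7
  byte[6]=0xD5 cont=1 payload=0x55=85: acc |= 85<<7 -> acc=10979 shift=14
  byte[7]=0x5F cont=0 payload=0x5F=95: acc |= 95<<14 -> acc=1567459 shift=21 [end]
Varint 4: bytes[5:8] = E3 D5 5F -> value 1567459 (3 byte(s))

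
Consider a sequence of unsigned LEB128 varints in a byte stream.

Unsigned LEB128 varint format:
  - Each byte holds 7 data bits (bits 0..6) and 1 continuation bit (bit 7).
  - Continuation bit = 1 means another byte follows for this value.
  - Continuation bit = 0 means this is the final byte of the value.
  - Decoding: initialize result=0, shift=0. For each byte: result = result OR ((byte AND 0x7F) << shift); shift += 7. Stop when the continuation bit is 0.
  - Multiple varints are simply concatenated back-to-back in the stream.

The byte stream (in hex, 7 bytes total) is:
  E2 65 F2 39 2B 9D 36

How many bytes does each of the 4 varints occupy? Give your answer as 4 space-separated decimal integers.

  byte[0]=0xE2 cont=1 payload=0x62=98: acc |= 98<<0 -> acc=98 shift=7
  byte[1]=0x65 cont=0 payload=0x65=101: acc |= 101<<7 -> acc=13026 shift=14 [end]
Varint 1: bytes[0:2] = E2 65 -> value 13026 (2 byte(s))
  byte[2]=0xF2 cont=1 payload=0x72=114: acc |= 114<<0 -> acc=114 shift=7
  byte[3]=0x39 cont=0 payload=0x39=57: acc |= 57<<7 -> acc=7410 shift=14 [end]
Varint 2: bytes[2:4] = F2 39 -> value 7410 (2 byte(s))
  byte[4]=0x2B cont=0 payload=0x2B=43: acc |= 43<<0 -> acc=43 shift=7 [end]
Varint 3: bytes[4:5] = 2B -> value 43 (1 byte(s))
  byte[5]=0x9D cont=1 payload=0x1D=29: acc |= 29<<0 -> acc=29 shift=7
  byte[6]=0x36 cont=0 payload=0x36=54: acc |= 54<<7 -> acc=6941 shift=14 [end]
Varint 4: bytes[5:7] = 9D 36 -> value 6941 (2 byte(s))

Answer: 2 2 1 2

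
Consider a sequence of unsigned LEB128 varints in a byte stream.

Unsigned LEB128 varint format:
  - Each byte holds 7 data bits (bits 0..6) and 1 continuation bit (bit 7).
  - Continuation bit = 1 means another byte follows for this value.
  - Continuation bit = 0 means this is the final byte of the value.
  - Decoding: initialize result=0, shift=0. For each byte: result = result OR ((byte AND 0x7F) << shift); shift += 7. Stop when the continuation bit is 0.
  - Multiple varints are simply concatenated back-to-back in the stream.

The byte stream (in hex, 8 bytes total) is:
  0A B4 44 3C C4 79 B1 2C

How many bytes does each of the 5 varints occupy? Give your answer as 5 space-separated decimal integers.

  byte[0]=0x0A cont=0 payload=0x0A=10: acc |= 10<<0 -> acc=10 shift=7 [end]
Varint 1: bytes[0:1] = 0A -> value 10 (1 byte(s))
  byte[1]=0xB4 cont=1 payload=0x34=52: acc |= 52<<0 -> acc=52 shift=7
  byte[2]=0x44 cont=0 payload=0x44=68: acc |= 68<<7 -> acc=8756 shift=14 [end]
Varint 2: bytes[1:3] = B4 44 -> value 8756 (2 byte(s))
  byte[3]=0x3C cont=0 payload=0x3C=60: acc |= 60<<0 -> acc=60 shift=7 [end]
Varint 3: bytes[3:4] = 3C -> value 60 (1 byte(s))
  byte[4]=0xC4 cont=1 payload=0x44=68: acc |= 68<<0 -> acc=68 shift=7
  byte[5]=0x79 cont=0 payload=0x79=121: acc |= 121<<7 -> acc=15556 shift=14 [end]
Varint 4: bytes[4:6] = C4 79 -> value 15556 (2 byte(s))
  byte[6]=0xB1 cont=1 payload=0x31=49: acc |= 49<<0 -> acc=49 shift=7
  byte[7]=0x2C cont=0 payload=0x2C=44: acc |= 44<<7 -> acc=5681 shift=14 [end]
Varint 5: bytes[6:8] = B1 2C -> value 5681 (2 byte(s))

Answer: 1 2 1 2 2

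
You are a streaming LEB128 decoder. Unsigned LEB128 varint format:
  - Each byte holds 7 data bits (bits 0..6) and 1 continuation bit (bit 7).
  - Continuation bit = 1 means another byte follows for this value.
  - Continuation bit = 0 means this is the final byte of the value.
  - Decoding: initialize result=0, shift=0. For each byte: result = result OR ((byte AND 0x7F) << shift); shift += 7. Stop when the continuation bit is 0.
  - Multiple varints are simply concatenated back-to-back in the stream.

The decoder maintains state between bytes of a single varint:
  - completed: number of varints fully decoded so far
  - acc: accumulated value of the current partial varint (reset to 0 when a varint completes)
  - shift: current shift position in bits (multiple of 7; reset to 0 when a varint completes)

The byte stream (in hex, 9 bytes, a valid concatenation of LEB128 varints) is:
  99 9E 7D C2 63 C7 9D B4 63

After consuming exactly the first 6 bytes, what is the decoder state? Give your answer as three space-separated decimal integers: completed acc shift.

byte[0]=0x99 cont=1 payload=0x19: acc |= 25<<0 -> completed=0 acc=25 shift=7
byte[1]=0x9E cont=1 payload=0x1E: acc |= 30<<7 -> completed=0 acc=3865 shift=14
byte[2]=0x7D cont=0 payload=0x7D: varint #1 complete (value=2051865); reset -> completed=1 acc=0 shift=0
byte[3]=0xC2 cont=1 payload=0x42: acc |= 66<<0 -> completed=1 acc=66 shift=7
byte[4]=0x63 cont=0 payload=0x63: varint #2 complete (value=12738); reset -> completed=2 acc=0 shift=0
byte[5]=0xC7 cont=1 payload=0x47: acc |= 71<<0 -> completed=2 acc=71 shift=7

Answer: 2 71 7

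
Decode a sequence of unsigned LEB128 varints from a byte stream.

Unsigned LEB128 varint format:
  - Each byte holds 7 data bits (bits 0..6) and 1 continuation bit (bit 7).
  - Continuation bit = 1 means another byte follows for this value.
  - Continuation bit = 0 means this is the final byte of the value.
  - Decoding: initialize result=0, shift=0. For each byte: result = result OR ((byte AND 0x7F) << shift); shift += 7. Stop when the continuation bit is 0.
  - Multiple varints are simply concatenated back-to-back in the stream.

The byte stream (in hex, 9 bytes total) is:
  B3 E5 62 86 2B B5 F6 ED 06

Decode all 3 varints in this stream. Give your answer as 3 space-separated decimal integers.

  byte[0]=0xB3 cont=1 payload=0x33=51: acc |= 51<<0 -> acc=51 shift=7
  byte[1]=0xE5 cont=1 payload=0x65=101: acc |= 101<<7 -> acc=12979 shift=14
  byte[2]=0x62 cont=0 payload=0x62=98: acc |= 98<<14 -> acc=1618611 shift=21 [end]
Varint 1: bytes[0:3] = B3 E5 62 -> value 1618611 (3 byte(s))
  byte[3]=0x86 cont=1 payload=0x06=6: acc |= 6<<0 -> acc=6 shift=7
  byte[4]=0x2B cont=0 payload=0x2B=43: acc |= 43<<7 -> acc=5510 shift=14 [end]
Varint 2: bytes[3:5] = 86 2B -> value 5510 (2 byte(s))
  byte[5]=0xB5 cont=1 payload=0x35=53: acc |= 53<<0 -> acc=53 shift=7
  byte[6]=0xF6 cont=1 payload=0x76=118: acc |= 118<<7 -> acc=15157 shift=14
  byte[7]=0xED cont=1 payload=0x6D=109: acc |= 109<<14 -> acc=1801013 shift=21
  byte[8]=0x06 cont=0 payload=0x06=6: acc |= 6<<21 -> acc=14383925 shift=28 [end]
Varint 3: bytes[5:9] = B5 F6 ED 06 -> value 14383925 (4 byte(s))

Answer: 1618611 5510 14383925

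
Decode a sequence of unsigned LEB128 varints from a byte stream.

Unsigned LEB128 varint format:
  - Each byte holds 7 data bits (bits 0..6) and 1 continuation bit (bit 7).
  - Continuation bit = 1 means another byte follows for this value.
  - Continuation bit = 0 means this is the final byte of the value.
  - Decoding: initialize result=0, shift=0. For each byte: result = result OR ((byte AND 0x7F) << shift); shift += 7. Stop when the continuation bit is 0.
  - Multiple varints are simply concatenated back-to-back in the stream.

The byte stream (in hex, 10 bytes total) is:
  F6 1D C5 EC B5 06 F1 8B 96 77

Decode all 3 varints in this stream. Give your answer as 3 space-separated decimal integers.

Answer: 3830 13465157 249923057

Derivation:
  byte[0]=0xF6 cont=1 payload=0x76=118: acc |= 118<<0 -> acc=118 shift=7
  byte[1]=0x1D cont=0 payload=0x1D=29: acc |= 29<<7 -> acc=3830 shift=14 [end]
Varint 1: bytes[0:2] = F6 1D -> value 3830 (2 byte(s))
  byte[2]=0xC5 cont=1 payload=0x45=69: acc |= 69<<0 -> acc=69 shift=7
  byte[3]=0xEC cont=1 payload=0x6C=108: acc |= 108<<7 -> acc=13893 shift=14
  byte[4]=0xB5 cont=1 payload=0x35=53: acc |= 53<<14 -> acc=882245 shift=21
  byte[5]=0x06 cont=0 payload=0x06=6: acc |= 6<<21 -> acc=13465157 shift=28 [end]
Varint 2: bytes[2:6] = C5 EC B5 06 -> value 13465157 (4 byte(s))
  byte[6]=0xF1 cont=1 payload=0x71=113: acc |= 113<<0 -> acc=113 shift=7
  byte[7]=0x8B cont=1 payload=0x0B=11: acc |= 11<<7 -> acc=1521 shift=14
  byte[8]=0x96 cont=1 payload=0x16=22: acc |= 22<<14 -> acc=361969 shift=21
  byte[9]=0x77 cont=0 payload=0x77=119: acc |= 119<<21 -> acc=249923057 shift=28 [end]
Varint 3: bytes[6:10] = F1 8B 96 77 -> value 249923057 (4 byte(s))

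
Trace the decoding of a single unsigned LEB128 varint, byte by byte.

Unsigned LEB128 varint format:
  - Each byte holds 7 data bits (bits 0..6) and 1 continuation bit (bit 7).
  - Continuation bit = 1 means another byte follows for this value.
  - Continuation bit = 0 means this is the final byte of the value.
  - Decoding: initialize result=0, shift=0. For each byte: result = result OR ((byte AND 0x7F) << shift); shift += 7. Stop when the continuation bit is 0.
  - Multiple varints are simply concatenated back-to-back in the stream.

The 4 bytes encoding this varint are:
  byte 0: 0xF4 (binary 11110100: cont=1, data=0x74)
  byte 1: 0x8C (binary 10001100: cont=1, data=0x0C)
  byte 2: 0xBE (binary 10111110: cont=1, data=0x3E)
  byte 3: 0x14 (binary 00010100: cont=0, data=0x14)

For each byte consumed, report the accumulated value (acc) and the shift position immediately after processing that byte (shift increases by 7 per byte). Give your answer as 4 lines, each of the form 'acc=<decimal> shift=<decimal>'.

Answer: acc=116 shift=7
acc=1652 shift=14
acc=1017460 shift=21
acc=42960500 shift=28

Derivation:
byte 0=0xF4: payload=0x74=116, contrib = 116<<0 = 116; acc -> 116, shift -> 7
byte 1=0x8C: payload=0x0C=12, contrib = 12<<7 = 1536; acc -> 1652, shift -> 14
byte 2=0xBE: payload=0x3E=62, contrib = 62<<14 = 1015808; acc -> 1017460, shift -> 21
byte 3=0x14: payload=0x14=20, contrib = 20<<21 = 41943040; acc -> 42960500, shift -> 28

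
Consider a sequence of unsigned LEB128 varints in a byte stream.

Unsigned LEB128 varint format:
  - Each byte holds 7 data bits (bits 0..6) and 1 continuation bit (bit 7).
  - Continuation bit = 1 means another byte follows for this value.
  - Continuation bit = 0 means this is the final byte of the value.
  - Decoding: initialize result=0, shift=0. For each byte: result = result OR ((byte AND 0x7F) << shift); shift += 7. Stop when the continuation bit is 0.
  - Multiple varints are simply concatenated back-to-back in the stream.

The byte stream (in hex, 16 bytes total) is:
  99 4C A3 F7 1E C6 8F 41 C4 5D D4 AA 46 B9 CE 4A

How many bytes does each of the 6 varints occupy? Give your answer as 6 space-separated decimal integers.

  byte[0]=0x99 cont=1 payload=0x19=25: acc |= 25<<0 -> acc=25 shift=7
  byte[1]=0x4C cont=0 payload=0x4C=76: acc |= 76<<7 -> acc=9753 shift=14 [end]
Varint 1: bytes[0:2] = 99 4C -> value 9753 (2 byte(s))
  byte[2]=0xA3 cont=1 payload=0x23=35: acc |= 35<<0 -> acc=35 shift=7
  byte[3]=0xF7 cont=1 payload=0x77=119: acc |= 119<<7 -> acc=15267 shift=14
  byte[4]=0x1E cont=0 payload=0x1E=30: acc |= 30<<14 -> acc=506787 shift=21 [end]
Varint 2: bytes[2:5] = A3 F7 1E -> value 506787 (3 byte(s))
  byte[5]=0xC6 cont=1 payload=0x46=70: acc |= 70<<0 -> acc=70 shift=7
  byte[6]=0x8F cont=1 payload=0x0F=15: acc |= 15<<7 -> acc=1990 shift=14
  byte[7]=0x41 cont=0 payload=0x41=65: acc |= 65<<14 -> acc=1066950 shift=21 [end]
Varint 3: bytes[5:8] = C6 8F 41 -> value 1066950 (3 byte(s))
  byte[8]=0xC4 cont=1 payload=0x44=68: acc |= 68<<0 -> acc=68 shift=7
  byte[9]=0x5D cont=0 payload=0x5D=93: acc |= 93<<7 -> acc=11972 shift=14 [end]
Varint 4: bytes[8:10] = C4 5D -> value 11972 (2 byte(s))
  byte[10]=0xD4 cont=1 payload=0x54=84: acc |= 84<<0 -> acc=84 shift=7
  byte[11]=0xAA cont=1 payload=0x2A=42: acc |= 42<<7 -> acc=5460 shift=14
  byte[12]=0x46 cont=0 payload=0x46=70: acc |= 70<<14 -> acc=1152340 shift=21 [end]
Varint 5: bytes[10:13] = D4 AA 46 -> value 1152340 (3 byte(s))
  byte[13]=0xB9 cont=1 payload=0x39=57: acc |= 57<<0 -> acc=57 shift=7
  byte[14]=0xCE cont=1 payload=0x4E=78: acc |= 78<<7 -> acc=10041 shift=14
  byte[15]=0x4A cont=0 payload=0x4A=74: acc |= 74<<14 -> acc=1222457 shift=21 [end]
Varint 6: bytes[13:16] = B9 CE 4A -> value 1222457 (3 byte(s))

Answer: 2 3 3 2 3 3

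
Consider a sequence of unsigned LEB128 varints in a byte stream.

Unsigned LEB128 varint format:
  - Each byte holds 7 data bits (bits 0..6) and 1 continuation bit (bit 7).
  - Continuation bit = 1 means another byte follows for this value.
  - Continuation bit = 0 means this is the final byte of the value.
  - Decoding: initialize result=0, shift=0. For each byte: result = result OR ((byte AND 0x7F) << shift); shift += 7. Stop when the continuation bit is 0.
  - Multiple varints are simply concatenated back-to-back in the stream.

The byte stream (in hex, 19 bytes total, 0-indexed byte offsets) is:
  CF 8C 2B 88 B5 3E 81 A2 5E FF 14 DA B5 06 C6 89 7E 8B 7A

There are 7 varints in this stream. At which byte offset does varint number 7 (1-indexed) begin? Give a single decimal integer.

  byte[0]=0xCF cont=1 payload=0x4F=79: acc |= 79<<0 -> acc=79 shift=7
  byte[1]=0x8C cont=1 payload=0x0C=12: acc |= 12<<7 -> acc=1615 shift=14
  byte[2]=0x2B cont=0 payload=0x2B=43: acc |= 43<<14 -> acc=706127 shift=21 [end]
Varint 1: bytes[0:3] = CF 8C 2B -> value 706127 (3 byte(s))
  byte[3]=0x88 cont=1 payload=0x08=8: acc |= 8<<0 -> acc=8 shift=7
  byte[4]=0xB5 cont=1 payload=0x35=53: acc |= 53<<7 -> acc=6792 shift=14
  byte[5]=0x3E cont=0 payload=0x3E=62: acc |= 62<<14 -> acc=1022600 shift=21 [end]
Varint 2: bytes[3:6] = 88 B5 3E -> value 1022600 (3 byte(s))
  byte[6]=0x81 cont=1 payload=0x01=1: acc |= 1<<0 -> acc=1 shift=7
  byte[7]=0xA2 cont=1 payload=0x22=34: acc |= 34<<7 -> acc=4353 shift=14
  byte[8]=0x5E cont=0 payload=0x5E=94: acc |= 94<<14 -> acc=1544449 shift=21 [end]
Varint 3: bytes[6:9] = 81 A2 5E -> value 1544449 (3 byte(s))
  byte[9]=0xFF cont=1 payload=0x7F=127: acc |= 127<<0 -> acc=127 shift=7
  byte[10]=0x14 cont=0 payload=0x14=20: acc |= 20<<7 -> acc=2687 shift=14 [end]
Varint 4: bytes[9:11] = FF 14 -> value 2687 (2 byte(s))
  byte[11]=0xDA cont=1 payload=0x5A=90: acc |= 90<<0 -> acc=90 shift=7
  byte[12]=0xB5 cont=1 payload=0x35=53: acc |= 53<<7 -> acc=6874 shift=14
  byte[13]=0x06 cont=0 payload=0x06=6: acc |= 6<<14 -> acc=105178 shift=21 [end]
Varint 5: bytes[11:14] = DA B5 06 -> value 105178 (3 byte(s))
  byte[14]=0xC6 cont=1 payload=0x46=70: acc |= 70<<0 -> acc=70 shift=7
  byte[15]=0x89 cont=1 payload=0x09=9: acc |= 9<<7 -> acc=1222 shift=14
  byte[16]=0x7E cont=0 payload=0x7E=126: acc |= 126<<14 -> acc=2065606 shift=21 [end]
Varint 6: bytes[14:17] = C6 89 7E -> value 2065606 (3 byte(s))
  byte[17]=0x8B cont=1 payload=0x0B=11: acc |= 11<<0 -> acc=11 shift=7
  byte[18]=0x7A cont=0 payload=0x7A=122: acc |= 122<<7 -> acc=15627 shift=14 [end]
Varint 7: bytes[17:19] = 8B 7A -> value 15627 (2 byte(s))

Answer: 17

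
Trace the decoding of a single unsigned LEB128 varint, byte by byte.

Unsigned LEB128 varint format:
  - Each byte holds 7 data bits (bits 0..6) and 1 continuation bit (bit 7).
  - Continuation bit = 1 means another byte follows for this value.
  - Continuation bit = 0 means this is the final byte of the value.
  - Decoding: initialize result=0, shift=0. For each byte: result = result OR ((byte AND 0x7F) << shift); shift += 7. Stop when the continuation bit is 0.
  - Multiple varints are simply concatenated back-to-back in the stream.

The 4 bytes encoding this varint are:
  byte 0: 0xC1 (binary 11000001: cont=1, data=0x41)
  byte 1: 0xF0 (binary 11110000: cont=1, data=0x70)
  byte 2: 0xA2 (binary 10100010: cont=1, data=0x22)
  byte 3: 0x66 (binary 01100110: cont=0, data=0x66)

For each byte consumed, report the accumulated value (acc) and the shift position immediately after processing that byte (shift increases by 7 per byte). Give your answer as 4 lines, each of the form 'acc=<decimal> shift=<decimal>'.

Answer: acc=65 shift=7
acc=14401 shift=14
acc=571457 shift=21
acc=214480961 shift=28

Derivation:
byte 0=0xC1: payload=0x41=65, contrib = 65<<0 = 65; acc -> 65, shift -> 7
byte 1=0xF0: payload=0x70=112, contrib = 112<<7 = 14336; acc -> 14401, shift -> 14
byte 2=0xA2: payload=0x22=34, contrib = 34<<14 = 557056; acc -> 571457, shift -> 21
byte 3=0x66: payload=0x66=102, contrib = 102<<21 = 213909504; acc -> 214480961, shift -> 28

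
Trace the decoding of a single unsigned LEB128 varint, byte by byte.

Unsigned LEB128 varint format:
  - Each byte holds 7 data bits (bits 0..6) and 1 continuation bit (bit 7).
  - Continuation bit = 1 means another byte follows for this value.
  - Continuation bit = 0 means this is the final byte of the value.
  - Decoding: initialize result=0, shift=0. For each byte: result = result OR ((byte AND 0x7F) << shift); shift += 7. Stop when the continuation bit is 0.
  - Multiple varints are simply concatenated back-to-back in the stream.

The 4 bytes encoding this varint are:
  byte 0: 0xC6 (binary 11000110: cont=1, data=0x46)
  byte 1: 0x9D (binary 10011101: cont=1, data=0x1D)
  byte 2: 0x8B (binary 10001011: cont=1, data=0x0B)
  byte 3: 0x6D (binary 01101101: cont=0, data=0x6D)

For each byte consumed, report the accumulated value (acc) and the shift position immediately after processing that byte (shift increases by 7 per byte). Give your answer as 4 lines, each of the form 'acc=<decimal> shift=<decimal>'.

byte 0=0xC6: payload=0x46=70, contrib = 70<<0 = 70; acc -> 70, shift -> 7
byte 1=0x9D: payload=0x1D=29, contrib = 29<<7 = 3712; acc -> 3782, shift -> 14
byte 2=0x8B: payload=0x0B=11, contrib = 11<<14 = 180224; acc -> 184006, shift -> 21
byte 3=0x6D: payload=0x6D=109, contrib = 109<<21 = 228589568; acc -> 228773574, shift -> 28

Answer: acc=70 shift=7
acc=3782 shift=14
acc=184006 shift=21
acc=228773574 shift=28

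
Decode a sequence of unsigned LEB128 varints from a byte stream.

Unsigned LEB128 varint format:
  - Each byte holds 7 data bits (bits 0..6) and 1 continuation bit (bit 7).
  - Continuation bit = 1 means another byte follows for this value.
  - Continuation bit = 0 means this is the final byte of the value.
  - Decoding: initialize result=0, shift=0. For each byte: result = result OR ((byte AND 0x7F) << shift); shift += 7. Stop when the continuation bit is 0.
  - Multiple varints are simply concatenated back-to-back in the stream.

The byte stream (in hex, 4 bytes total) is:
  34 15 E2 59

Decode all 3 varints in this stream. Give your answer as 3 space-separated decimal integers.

  byte[0]=0x34 cont=0 payload=0x34=52: acc |= 52<<0 -> acc=52 shift=7 [end]
Varint 1: bytes[0:1] = 34 -> value 52 (1 byte(s))
  byte[1]=0x15 cont=0 payload=0x15=21: acc |= 21<<0 -> acc=21 shift=7 [end]
Varint 2: bytes[1:2] = 15 -> value 21 (1 byte(s))
  byte[2]=0xE2 cont=1 payload=0x62=98: acc |= 98<<0 -> acc=98 shift=7
  byte[3]=0x59 cont=0 payload=0x59=89: acc |= 89<<7 -> acc=11490 shift=14 [end]
Varint 3: bytes[2:4] = E2 59 -> value 11490 (2 byte(s))

Answer: 52 21 11490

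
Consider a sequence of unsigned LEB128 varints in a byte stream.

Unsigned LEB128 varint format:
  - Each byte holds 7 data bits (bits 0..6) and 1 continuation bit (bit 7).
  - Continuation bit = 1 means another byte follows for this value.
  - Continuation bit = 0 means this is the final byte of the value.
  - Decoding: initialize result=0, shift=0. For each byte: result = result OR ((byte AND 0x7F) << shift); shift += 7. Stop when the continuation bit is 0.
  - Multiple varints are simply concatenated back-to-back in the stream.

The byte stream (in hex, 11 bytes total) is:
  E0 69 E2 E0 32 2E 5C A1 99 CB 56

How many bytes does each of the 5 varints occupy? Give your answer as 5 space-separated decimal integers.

Answer: 2 3 1 1 4

Derivation:
  byte[0]=0xE0 cont=1 payload=0x60=96: acc |= 96<<0 -> acc=96 shift=7
  byte[1]=0x69 cont=0 payload=0x69=105: acc |= 105<<7 -> acc=13536 shift=14 [end]
Varint 1: bytes[0:2] = E0 69 -> value 13536 (2 byte(s))
  byte[2]=0xE2 cont=1 payload=0x62=98: acc |= 98<<0 -> acc=98 shift=7
  byte[3]=0xE0 cont=1 payload=0x60=96: acc |= 96<<7 -> acc=12386 shift=14
  byte[4]=0x32 cont=0 payload=0x32=50: acc |= 50<<14 -> acc=831586 shift=21 [end]
Varint 2: bytes[2:5] = E2 E0 32 -> value 831586 (3 byte(s))
  byte[5]=0x2E cont=0 payload=0x2E=46: acc |= 46<<0 -> acc=46 shift=7 [end]
Varint 3: bytes[5:6] = 2E -> value 46 (1 byte(s))
  byte[6]=0x5C cont=0 payload=0x5C=92: acc |= 92<<0 -> acc=92 shift=7 [end]
Varint 4: bytes[6:7] = 5C -> value 92 (1 byte(s))
  byte[7]=0xA1 cont=1 payload=0x21=33: acc |= 33<<0 -> acc=33 shift=7
  byte[8]=0x99 cont=1 payload=0x19=25: acc |= 25<<7 -> acc=3233 shift=14
  byte[9]=0xCB cont=1 payload=0x4B=75: acc |= 75<<14 -> acc=1232033 shift=21
  byte[10]=0x56 cont=0 payload=0x56=86: acc |= 86<<21 -> acc=181587105 shift=28 [end]
Varint 5: bytes[7:11] = A1 99 CB 56 -> value 181587105 (4 byte(s))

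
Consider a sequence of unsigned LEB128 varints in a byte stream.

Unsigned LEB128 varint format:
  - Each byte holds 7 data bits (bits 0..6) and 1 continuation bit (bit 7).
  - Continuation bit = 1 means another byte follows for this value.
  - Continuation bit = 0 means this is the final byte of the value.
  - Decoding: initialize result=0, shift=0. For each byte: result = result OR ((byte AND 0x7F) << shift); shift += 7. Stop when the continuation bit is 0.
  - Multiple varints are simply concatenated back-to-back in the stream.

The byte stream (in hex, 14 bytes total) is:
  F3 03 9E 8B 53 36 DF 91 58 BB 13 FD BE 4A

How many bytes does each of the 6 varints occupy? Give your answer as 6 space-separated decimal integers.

Answer: 2 3 1 3 2 3

Derivation:
  byte[0]=0xF3 cont=1 payload=0x73=115: acc |= 115<<0 -> acc=115 shift=7
  byte[1]=0x03 cont=0 payload=0x03=3: acc |= 3<<7 -> acc=499 shift=14 [end]
Varint 1: bytes[0:2] = F3 03 -> value 499 (2 byte(s))
  byte[2]=0x9E cont=1 payload=0x1E=30: acc |= 30<<0 -> acc=30 shift=7
  byte[3]=0x8B cont=1 payload=0x0B=11: acc |= 11<<7 -> acc=1438 shift=14
  byte[4]=0x53 cont=0 payload=0x53=83: acc |= 83<<14 -> acc=1361310 shift=21 [end]
Varint 2: bytes[2:5] = 9E 8B 53 -> value 1361310 (3 byte(s))
  byte[5]=0x36 cont=0 payload=0x36=54: acc |= 54<<0 -> acc=54 shift=7 [end]
Varint 3: bytes[5:6] = 36 -> value 54 (1 byte(s))
  byte[6]=0xDF cont=1 payload=0x5F=95: acc |= 95<<0 -> acc=95 shift=7
  byte[7]=0x91 cont=1 payload=0x11=17: acc |= 17<<7 -> acc=2271 shift=14
  byte[8]=0x58 cont=0 payload=0x58=88: acc |= 88<<14 -> acc=1444063 shift=21 [end]
Varint 4: bytes[6:9] = DF 91 58 -> value 1444063 (3 byte(s))
  byte[9]=0xBB cont=1 payload=0x3B=59: acc |= 59<<0 -> acc=59 shift=7
  byte[10]=0x13 cont=0 payload=0x13=19: acc |= 19<<7 -> acc=2491 shift=14 [end]
Varint 5: bytes[9:11] = BB 13 -> value 2491 (2 byte(s))
  byte[11]=0xFD cont=1 payload=0x7D=125: acc |= 125<<0 -> acc=125 shift=7
  byte[12]=0xBE cont=1 payload=0x3E=62: acc |= 62<<7 -> acc=8061 shift=14
  byte[13]=0x4A cont=0 payload=0x4A=74: acc |= 74<<14 -> acc=1220477 shift=21 [end]
Varint 6: bytes[11:14] = FD BE 4A -> value 1220477 (3 byte(s))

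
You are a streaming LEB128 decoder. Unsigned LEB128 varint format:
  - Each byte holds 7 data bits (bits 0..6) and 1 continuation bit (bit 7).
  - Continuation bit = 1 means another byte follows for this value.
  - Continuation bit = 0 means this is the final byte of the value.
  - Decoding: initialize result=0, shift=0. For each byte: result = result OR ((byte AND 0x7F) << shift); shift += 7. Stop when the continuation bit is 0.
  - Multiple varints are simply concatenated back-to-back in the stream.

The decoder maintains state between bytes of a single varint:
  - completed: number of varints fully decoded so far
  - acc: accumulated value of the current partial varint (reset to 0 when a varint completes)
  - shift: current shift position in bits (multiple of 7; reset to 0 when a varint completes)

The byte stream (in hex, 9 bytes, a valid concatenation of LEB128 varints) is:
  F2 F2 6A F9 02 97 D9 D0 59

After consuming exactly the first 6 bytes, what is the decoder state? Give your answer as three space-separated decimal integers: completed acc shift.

byte[0]=0xF2 cont=1 payload=0x72: acc |= 114<<0 -> completed=0 acc=114 shift=7
byte[1]=0xF2 cont=1 payload=0x72: acc |= 114<<7 -> completed=0 acc=14706 shift=14
byte[2]=0x6A cont=0 payload=0x6A: varint #1 complete (value=1751410); reset -> completed=1 acc=0 shift=0
byte[3]=0xF9 cont=1 payload=0x79: acc |= 121<<0 -> completed=1 acc=121 shift=7
byte[4]=0x02 cont=0 payload=0x02: varint #2 complete (value=377); reset -> completed=2 acc=0 shift=0
byte[5]=0x97 cont=1 payload=0x17: acc |= 23<<0 -> completed=2 acc=23 shift=7

Answer: 2 23 7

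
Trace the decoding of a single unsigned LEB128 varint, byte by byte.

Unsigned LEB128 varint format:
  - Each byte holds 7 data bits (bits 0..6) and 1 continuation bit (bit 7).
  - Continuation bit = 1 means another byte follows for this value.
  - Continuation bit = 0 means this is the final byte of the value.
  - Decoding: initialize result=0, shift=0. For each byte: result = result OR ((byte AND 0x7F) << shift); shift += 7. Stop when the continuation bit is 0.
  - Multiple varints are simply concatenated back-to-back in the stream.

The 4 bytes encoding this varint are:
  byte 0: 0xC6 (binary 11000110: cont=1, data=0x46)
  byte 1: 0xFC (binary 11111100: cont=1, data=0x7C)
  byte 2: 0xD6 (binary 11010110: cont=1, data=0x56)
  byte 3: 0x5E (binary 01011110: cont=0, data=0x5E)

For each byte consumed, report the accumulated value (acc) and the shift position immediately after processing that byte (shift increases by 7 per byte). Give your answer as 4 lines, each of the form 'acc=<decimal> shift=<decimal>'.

byte 0=0xC6: payload=0x46=70, contrib = 70<<0 = 70; acc -> 70, shift -> 7
byte 1=0xFC: payload=0x7C=124, contrib = 124<<7 = 15872; acc -> 15942, shift -> 14
byte 2=0xD6: payload=0x56=86, contrib = 86<<14 = 1409024; acc -> 1424966, shift -> 21
byte 3=0x5E: payload=0x5E=94, contrib = 94<<21 = 197132288; acc -> 198557254, shift -> 28

Answer: acc=70 shift=7
acc=15942 shift=14
acc=1424966 shift=21
acc=198557254 shift=28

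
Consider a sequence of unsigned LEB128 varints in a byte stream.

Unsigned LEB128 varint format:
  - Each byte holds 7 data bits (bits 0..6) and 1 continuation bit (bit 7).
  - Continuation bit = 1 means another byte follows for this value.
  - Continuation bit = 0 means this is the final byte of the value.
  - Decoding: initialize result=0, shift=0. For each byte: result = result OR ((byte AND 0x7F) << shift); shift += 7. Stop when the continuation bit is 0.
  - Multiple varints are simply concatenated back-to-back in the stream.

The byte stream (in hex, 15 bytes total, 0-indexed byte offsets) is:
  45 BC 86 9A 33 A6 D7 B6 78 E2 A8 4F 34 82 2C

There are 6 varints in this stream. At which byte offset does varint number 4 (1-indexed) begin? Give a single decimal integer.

Answer: 9

Derivation:
  byte[0]=0x45 cont=0 payload=0x45=69: acc |= 69<<0 -> acc=69 shift=7 [end]
Varint 1: bytes[0:1] = 45 -> value 69 (1 byte(s))
  byte[1]=0xBC cont=1 payload=0x3C=60: acc |= 60<<0 -> acc=60 shift=7
  byte[2]=0x86 cont=1 payload=0x06=6: acc |= 6<<7 -> acc=828 shift=14
  byte[3]=0x9A cont=1 payload=0x1A=26: acc |= 26<<14 -> acc=426812 shift=21
  byte[4]=0x33 cont=0 payload=0x33=51: acc |= 51<<21 -> acc=107381564 shift=28 [end]
Varint 2: bytes[1:5] = BC 86 9A 33 -> value 107381564 (4 byte(s))
  byte[5]=0xA6 cont=1 payload=0x26=38: acc |= 38<<0 -> acc=38 shift=7
  byte[6]=0xD7 cont=1 payload=0x57=87: acc |= 87<<7 -> acc=11174 shift=14
  byte[7]=0xB6 cont=1 payload=0x36=54: acc |= 54<<14 -> acc=895910 shift=21
  byte[8]=0x78 cont=0 payload=0x78=120: acc |= 120<<21 -> acc=252554150 shift=28 [end]
Varint 3: bytes[5:9] = A6 D7 B6 78 -> value 252554150 (4 byte(s))
  byte[9]=0xE2 cont=1 payload=0x62=98: acc |= 98<<0 -> acc=98 shift=7
  byte[10]=0xA8 cont=1 payload=0x28=40: acc |= 40<<7 -> acc=5218 shift=14
  byte[11]=0x4F cont=0 payload=0x4F=79: acc |= 79<<14 -> acc=1299554 shift=21 [end]
Varint 4: bytes[9:12] = E2 A8 4F -> value 1299554 (3 byte(s))
  byte[12]=0x34 cont=0 payload=0x34=52: acc |= 52<<0 -> acc=52 shift=7 [end]
Varint 5: bytes[12:13] = 34 -> value 52 (1 byte(s))
  byte[13]=0x82 cont=1 payload=0x02=2: acc |= 2<<0 -> acc=2 shift=7
  byte[14]=0x2C cont=0 payload=0x2C=44: acc |= 44<<7 -> acc=5634 shift=14 [end]
Varint 6: bytes[13:15] = 82 2C -> value 5634 (2 byte(s))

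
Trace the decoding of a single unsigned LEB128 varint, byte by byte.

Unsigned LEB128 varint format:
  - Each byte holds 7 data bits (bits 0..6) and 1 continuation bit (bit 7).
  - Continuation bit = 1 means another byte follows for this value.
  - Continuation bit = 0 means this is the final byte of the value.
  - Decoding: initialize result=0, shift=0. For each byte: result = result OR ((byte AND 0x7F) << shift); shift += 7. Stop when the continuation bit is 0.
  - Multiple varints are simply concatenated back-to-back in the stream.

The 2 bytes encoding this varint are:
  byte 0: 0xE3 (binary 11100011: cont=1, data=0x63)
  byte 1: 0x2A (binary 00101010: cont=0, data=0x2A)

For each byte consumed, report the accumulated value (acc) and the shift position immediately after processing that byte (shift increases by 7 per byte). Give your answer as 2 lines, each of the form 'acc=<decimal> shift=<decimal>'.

Answer: acc=99 shift=7
acc=5475 shift=14

Derivation:
byte 0=0xE3: payload=0x63=99, contrib = 99<<0 = 99; acc -> 99, shift -> 7
byte 1=0x2A: payload=0x2A=42, contrib = 42<<7 = 5376; acc -> 5475, shift -> 14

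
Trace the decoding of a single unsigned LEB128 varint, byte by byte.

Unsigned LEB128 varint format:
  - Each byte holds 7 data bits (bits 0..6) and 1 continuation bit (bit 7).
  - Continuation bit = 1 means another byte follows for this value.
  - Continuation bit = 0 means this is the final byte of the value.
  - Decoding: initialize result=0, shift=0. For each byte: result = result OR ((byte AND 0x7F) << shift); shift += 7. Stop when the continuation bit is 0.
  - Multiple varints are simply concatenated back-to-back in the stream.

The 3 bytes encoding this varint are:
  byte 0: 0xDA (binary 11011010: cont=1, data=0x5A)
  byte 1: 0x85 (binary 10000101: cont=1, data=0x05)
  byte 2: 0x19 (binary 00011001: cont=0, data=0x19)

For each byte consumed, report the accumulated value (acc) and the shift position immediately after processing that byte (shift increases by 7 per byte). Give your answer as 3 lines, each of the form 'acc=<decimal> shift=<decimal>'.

byte 0=0xDA: payload=0x5A=90, contrib = 90<<0 = 90; acc -> 90, shift -> 7
byte 1=0x85: payload=0x05=5, contrib = 5<<7 = 640; acc -> 730, shift -> 14
byte 2=0x19: payload=0x19=25, contrib = 25<<14 = 409600; acc -> 410330, shift -> 21

Answer: acc=90 shift=7
acc=730 shift=14
acc=410330 shift=21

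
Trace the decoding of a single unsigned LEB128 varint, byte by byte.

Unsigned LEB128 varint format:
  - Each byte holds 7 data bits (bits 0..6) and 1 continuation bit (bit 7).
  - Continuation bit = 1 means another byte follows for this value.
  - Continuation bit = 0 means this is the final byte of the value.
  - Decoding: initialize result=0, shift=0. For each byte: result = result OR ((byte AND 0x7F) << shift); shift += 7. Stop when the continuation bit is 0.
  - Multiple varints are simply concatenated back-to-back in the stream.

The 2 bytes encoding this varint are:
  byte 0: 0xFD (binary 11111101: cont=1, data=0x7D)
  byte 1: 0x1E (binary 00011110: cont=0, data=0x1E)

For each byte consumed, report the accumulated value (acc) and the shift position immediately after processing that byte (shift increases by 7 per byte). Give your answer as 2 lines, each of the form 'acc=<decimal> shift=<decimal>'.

Answer: acc=125 shift=7
acc=3965 shift=14

Derivation:
byte 0=0xFD: payload=0x7D=125, contrib = 125<<0 = 125; acc -> 125, shift -> 7
byte 1=0x1E: payload=0x1E=30, contrib = 30<<7 = 3840; acc -> 3965, shift -> 14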